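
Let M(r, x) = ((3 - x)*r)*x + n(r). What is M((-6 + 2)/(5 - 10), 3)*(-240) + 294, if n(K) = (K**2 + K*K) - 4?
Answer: 4734/5 ≈ 946.80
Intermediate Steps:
n(K) = -4 + 2*K**2 (n(K) = (K**2 + K**2) - 4 = 2*K**2 - 4 = -4 + 2*K**2)
M(r, x) = -4 + 2*r**2 + r*x*(3 - x) (M(r, x) = ((3 - x)*r)*x + (-4 + 2*r**2) = (r*(3 - x))*x + (-4 + 2*r**2) = r*x*(3 - x) + (-4 + 2*r**2) = -4 + 2*r**2 + r*x*(3 - x))
M((-6 + 2)/(5 - 10), 3)*(-240) + 294 = (-4 + 2*((-6 + 2)/(5 - 10))**2 - 1*(-6 + 2)/(5 - 10)*3**2 + 3*((-6 + 2)/(5 - 10))*3)*(-240) + 294 = (-4 + 2*(-4/(-5))**2 - 1*(-4/(-5))*9 + 3*(-4/(-5))*3)*(-240) + 294 = (-4 + 2*(-4*(-1/5))**2 - 1*(-4*(-1/5))*9 + 3*(-4*(-1/5))*3)*(-240) + 294 = (-4 + 2*(4/5)**2 - 1*4/5*9 + 3*(4/5)*3)*(-240) + 294 = (-4 + 2*(16/25) - 36/5 + 36/5)*(-240) + 294 = (-4 + 32/25 - 36/5 + 36/5)*(-240) + 294 = -68/25*(-240) + 294 = 3264/5 + 294 = 4734/5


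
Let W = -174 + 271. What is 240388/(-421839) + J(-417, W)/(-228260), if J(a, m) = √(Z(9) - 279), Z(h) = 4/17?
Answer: -240388/421839 - I*√80563/3880420 ≈ -0.56986 - 7.3146e-5*I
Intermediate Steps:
Z(h) = 4/17 (Z(h) = 4*(1/17) = 4/17)
W = 97
J(a, m) = I*√80563/17 (J(a, m) = √(4/17 - 279) = √(-4739/17) = I*√80563/17)
240388/(-421839) + J(-417, W)/(-228260) = 240388/(-421839) + (I*√80563/17)/(-228260) = 240388*(-1/421839) + (I*√80563/17)*(-1/228260) = -240388/421839 - I*√80563/3880420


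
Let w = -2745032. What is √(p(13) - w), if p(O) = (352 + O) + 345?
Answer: √2745742 ≈ 1657.0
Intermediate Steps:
p(O) = 697 + O
√(p(13) - w) = √((697 + 13) - 1*(-2745032)) = √(710 + 2745032) = √2745742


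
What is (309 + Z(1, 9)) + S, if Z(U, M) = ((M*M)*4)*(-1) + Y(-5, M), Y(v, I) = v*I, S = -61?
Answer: -121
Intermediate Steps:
Y(v, I) = I*v
Z(U, M) = -5*M - 4*M² (Z(U, M) = ((M*M)*4)*(-1) + M*(-5) = (M²*4)*(-1) - 5*M = (4*M²)*(-1) - 5*M = -4*M² - 5*M = -5*M - 4*M²)
(309 + Z(1, 9)) + S = (309 + 9*(-5 - 4*9)) - 61 = (309 + 9*(-5 - 36)) - 61 = (309 + 9*(-41)) - 61 = (309 - 369) - 61 = -60 - 61 = -121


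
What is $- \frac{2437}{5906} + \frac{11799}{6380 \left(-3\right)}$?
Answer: $- \frac{19388179}{18840140} \approx -1.0291$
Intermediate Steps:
$- \frac{2437}{5906} + \frac{11799}{6380 \left(-3\right)} = \left(-2437\right) \frac{1}{5906} + \frac{11799}{-19140} = - \frac{2437}{5906} + 11799 \left(- \frac{1}{19140}\right) = - \frac{2437}{5906} - \frac{3933}{6380} = - \frac{19388179}{18840140}$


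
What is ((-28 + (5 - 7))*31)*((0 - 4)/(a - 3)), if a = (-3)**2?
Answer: 620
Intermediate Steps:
a = 9
((-28 + (5 - 7))*31)*((0 - 4)/(a - 3)) = ((-28 + (5 - 7))*31)*((0 - 4)/(9 - 3)) = ((-28 - 2)*31)*(-4/6) = (-30*31)*(-4*1/6) = -930*(-2/3) = 620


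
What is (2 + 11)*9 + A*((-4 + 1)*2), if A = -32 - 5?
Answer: 339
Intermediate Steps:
A = -37
(2 + 11)*9 + A*((-4 + 1)*2) = (2 + 11)*9 - 37*(-4 + 1)*2 = 13*9 - (-111)*2 = 117 - 37*(-6) = 117 + 222 = 339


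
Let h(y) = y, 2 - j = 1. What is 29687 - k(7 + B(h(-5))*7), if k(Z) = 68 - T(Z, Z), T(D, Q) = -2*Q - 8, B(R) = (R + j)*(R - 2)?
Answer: 29205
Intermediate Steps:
j = 1 (j = 2 - 1*1 = 2 - 1 = 1)
B(R) = (1 + R)*(-2 + R) (B(R) = (R + 1)*(R - 2) = (1 + R)*(-2 + R))
T(D, Q) = -8 - 2*Q
k(Z) = 76 + 2*Z (k(Z) = 68 - (-8 - 2*Z) = 68 + (8 + 2*Z) = 76 + 2*Z)
29687 - k(7 + B(h(-5))*7) = 29687 - (76 + 2*(7 + (-2 + (-5)² - 1*(-5))*7)) = 29687 - (76 + 2*(7 + (-2 + 25 + 5)*7)) = 29687 - (76 + 2*(7 + 28*7)) = 29687 - (76 + 2*(7 + 196)) = 29687 - (76 + 2*203) = 29687 - (76 + 406) = 29687 - 1*482 = 29687 - 482 = 29205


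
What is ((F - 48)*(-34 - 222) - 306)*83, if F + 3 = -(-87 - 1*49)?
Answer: -1831478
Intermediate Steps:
F = 133 (F = -3 - (-87 - 1*49) = -3 - (-87 - 49) = -3 - 1*(-136) = -3 + 136 = 133)
((F - 48)*(-34 - 222) - 306)*83 = ((133 - 48)*(-34 - 222) - 306)*83 = (85*(-256) - 306)*83 = (-21760 - 306)*83 = -22066*83 = -1831478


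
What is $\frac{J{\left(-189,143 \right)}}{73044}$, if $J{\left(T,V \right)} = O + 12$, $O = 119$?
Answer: $\frac{131}{73044} \approx 0.0017934$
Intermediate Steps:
$J{\left(T,V \right)} = 131$ ($J{\left(T,V \right)} = 119 + 12 = 131$)
$\frac{J{\left(-189,143 \right)}}{73044} = \frac{131}{73044}$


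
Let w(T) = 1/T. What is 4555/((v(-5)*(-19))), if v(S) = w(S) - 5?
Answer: 22775/494 ≈ 46.103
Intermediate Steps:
v(S) = -5 + 1/S (v(S) = 1/S - 5 = -5 + 1/S)
4555/((v(-5)*(-19))) = 4555/(((-5 + 1/(-5))*(-19))) = 4555/(((-5 - ⅕)*(-19))) = 4555/((-26/5*(-19))) = 4555/(494/5) = 4555*(5/494) = 22775/494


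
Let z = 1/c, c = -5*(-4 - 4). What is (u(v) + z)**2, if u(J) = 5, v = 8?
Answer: 40401/1600 ≈ 25.251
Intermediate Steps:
c = 40 (c = -5*(-8) = 40)
z = 1/40 ≈ 0.025000
(u(v) + z)**2 = (5 + 1/40)**2 = (201/40)**2 = 40401/1600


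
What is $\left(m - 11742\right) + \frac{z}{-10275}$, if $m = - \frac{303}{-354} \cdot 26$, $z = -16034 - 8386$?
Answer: $- \frac{473557473}{40415} \approx -11717.0$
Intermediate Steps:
$z = -24420$ ($z = -16034 - 8386 = -24420$)
$m = \frac{1313}{59}$ ($m = \left(-303\right) \left(- \frac{1}{354}\right) 26 = \frac{101}{118} \cdot 26 = \frac{1313}{59} \approx 22.254$)
$\left(m - 11742\right) + \frac{z}{-10275} = \left(\frac{1313}{59} - 11742\right) - \frac{24420}{-10275} = - \frac{691465}{59} - - \frac{1628}{685} = - \frac{691465}{59} + \frac{1628}{685} = - \frac{473557473}{40415}$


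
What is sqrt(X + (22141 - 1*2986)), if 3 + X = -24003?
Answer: 21*I*sqrt(11) ≈ 69.649*I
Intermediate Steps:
X = -24006 (X = -3 - 24003 = -24006)
sqrt(X + (22141 - 1*2986)) = sqrt(-24006 + (22141 - 1*2986)) = sqrt(-24006 + (22141 - 2986)) = sqrt(-24006 + 19155) = sqrt(-4851) = 21*I*sqrt(11)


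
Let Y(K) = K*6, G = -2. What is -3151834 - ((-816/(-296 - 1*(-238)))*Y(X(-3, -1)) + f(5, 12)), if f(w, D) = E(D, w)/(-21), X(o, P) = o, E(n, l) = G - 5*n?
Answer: -1919314480/609 ≈ -3.1516e+6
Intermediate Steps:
E(n, l) = -2 - 5*n
Y(K) = 6*K
f(w, D) = 2/21 + 5*D/21 (f(w, D) = (-2 - 5*D)/(-21) = (-2 - 5*D)*(-1/21) = 2/21 + 5*D/21)
-3151834 - ((-816/(-296 - 1*(-238)))*Y(X(-3, -1)) + f(5, 12)) = -3151834 - ((-816/(-296 - 1*(-238)))*(6*(-3)) + (2/21 + (5/21)*12)) = -3151834 - (-816/(-296 + 238)*(-18) + (2/21 + 20/7)) = -3151834 - (-816/(-58)*(-18) + 62/21) = -3151834 - (-816*(-1/58)*(-18) + 62/21) = -3151834 - ((408/29)*(-18) + 62/21) = -3151834 - (-7344/29 + 62/21) = -3151834 - 1*(-152426/609) = -3151834 + 152426/609 = -1919314480/609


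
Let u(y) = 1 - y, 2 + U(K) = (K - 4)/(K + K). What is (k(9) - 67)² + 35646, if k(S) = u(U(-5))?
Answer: 3985801/100 ≈ 39858.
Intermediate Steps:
U(K) = -2 + (-4 + K)/(2*K) (U(K) = -2 + (K - 4)/(K + K) = -2 + (-4 + K)/((2*K)) = -2 + (-4 + K)*(1/(2*K)) = -2 + (-4 + K)/(2*K))
k(S) = 21/10 (k(S) = 1 - (-3/2 - 2/(-5)) = 1 - (-3/2 - 2*(-⅕)) = 1 - (-3/2 + ⅖) = 1 - 1*(-11/10) = 1 + 11/10 = 21/10)
(k(9) - 67)² + 35646 = (21/10 - 67)² + 35646 = (-649/10)² + 35646 = 421201/100 + 35646 = 3985801/100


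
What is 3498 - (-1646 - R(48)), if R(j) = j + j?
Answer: 5240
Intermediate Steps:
R(j) = 2*j
3498 - (-1646 - R(48)) = 3498 - (-1646 - 2*48) = 3498 - (-1646 - 1*96) = 3498 - (-1646 - 96) = 3498 - 1*(-1742) = 3498 + 1742 = 5240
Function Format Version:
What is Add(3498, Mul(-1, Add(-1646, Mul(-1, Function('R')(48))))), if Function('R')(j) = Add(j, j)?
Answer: 5240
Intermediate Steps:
Function('R')(j) = Mul(2, j)
Add(3498, Mul(-1, Add(-1646, Mul(-1, Function('R')(48))))) = Add(3498, Mul(-1, Add(-1646, Mul(-1, Mul(2, 48))))) = Add(3498, Mul(-1, Add(-1646, Mul(-1, 96)))) = Add(3498, Mul(-1, Add(-1646, -96))) = Add(3498, Mul(-1, -1742)) = Add(3498, 1742) = 5240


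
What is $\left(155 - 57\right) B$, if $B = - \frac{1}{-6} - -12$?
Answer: $\frac{3577}{3} \approx 1192.3$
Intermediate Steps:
$B = \frac{73}{6}$ ($B = \left(-1\right) \left(- \frac{1}{6}\right) + 12 = \frac{1}{6} + 12 = \frac{73}{6} \approx 12.167$)
$\left(155 - 57\right) B = \left(155 - 57\right) \frac{73}{6} = 98 \cdot \frac{73}{6} = \frac{3577}{3}$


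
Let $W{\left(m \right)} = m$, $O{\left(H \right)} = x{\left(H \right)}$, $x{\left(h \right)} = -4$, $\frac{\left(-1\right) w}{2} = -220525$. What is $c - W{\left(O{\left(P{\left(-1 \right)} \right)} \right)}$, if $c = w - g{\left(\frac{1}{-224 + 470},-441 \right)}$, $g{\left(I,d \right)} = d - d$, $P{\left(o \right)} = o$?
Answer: $441054$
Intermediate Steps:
$w = 441050$ ($w = \left(-2\right) \left(-220525\right) = 441050$)
$O{\left(H \right)} = -4$
$g{\left(I,d \right)} = 0$
$c = 441050$ ($c = 441050 - 0 = 441050 + 0 = 441050$)
$c - W{\left(O{\left(P{\left(-1 \right)} \right)} \right)} = 441050 - -4 = 441050 + 4 = 441054$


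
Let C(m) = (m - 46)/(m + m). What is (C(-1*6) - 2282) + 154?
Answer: -6371/3 ≈ -2123.7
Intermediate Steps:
C(m) = (-46 + m)/(2*m) (C(m) = (-46 + m)/((2*m)) = (-46 + m)*(1/(2*m)) = (-46 + m)/(2*m))
(C(-1*6) - 2282) + 154 = ((-46 - 1*6)/(2*((-1*6))) - 2282) + 154 = ((½)*(-46 - 6)/(-6) - 2282) + 154 = ((½)*(-⅙)*(-52) - 2282) + 154 = (13/3 - 2282) + 154 = -6833/3 + 154 = -6371/3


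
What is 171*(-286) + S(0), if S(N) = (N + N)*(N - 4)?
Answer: -48906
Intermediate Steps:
S(N) = 2*N*(-4 + N) (S(N) = (2*N)*(-4 + N) = 2*N*(-4 + N))
171*(-286) + S(0) = 171*(-286) + 2*0*(-4 + 0) = -48906 + 2*0*(-4) = -48906 + 0 = -48906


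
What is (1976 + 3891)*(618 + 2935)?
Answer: 20845451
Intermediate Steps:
(1976 + 3891)*(618 + 2935) = 5867*3553 = 20845451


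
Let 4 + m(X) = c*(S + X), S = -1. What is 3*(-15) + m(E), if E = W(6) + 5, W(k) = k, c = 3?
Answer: -19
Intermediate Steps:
E = 11 (E = 6 + 5 = 11)
m(X) = -7 + 3*X (m(X) = -4 + 3*(-1 + X) = -4 + (-3 + 3*X) = -7 + 3*X)
3*(-15) + m(E) = 3*(-15) + (-7 + 3*11) = -45 + (-7 + 33) = -45 + 26 = -19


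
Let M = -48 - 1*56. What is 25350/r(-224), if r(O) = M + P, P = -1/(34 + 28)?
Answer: -1571700/6449 ≈ -243.71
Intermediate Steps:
M = -104 (M = -48 - 56 = -104)
P = -1/62 ≈ -0.016129
r(O) = -6449/62 (r(O) = -104 - 1/62 = -6449/62)
25350/r(-224) = 25350/(-6449/62) = 25350*(-62/6449) = -1571700/6449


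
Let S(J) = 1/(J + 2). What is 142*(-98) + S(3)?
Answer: -69579/5 ≈ -13916.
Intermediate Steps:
S(J) = 1/(2 + J)
142*(-98) + S(3) = 142*(-98) + 1/(2 + 3) = -13916 + 1/5 = -69579/5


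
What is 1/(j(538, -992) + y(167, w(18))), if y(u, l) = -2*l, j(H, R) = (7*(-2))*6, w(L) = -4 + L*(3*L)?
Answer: -1/2020 ≈ -0.00049505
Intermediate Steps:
w(L) = -4 + 3*L²
j(H, R) = -84 (j(H, R) = -14*6 = -84)
1/(j(538, -992) + y(167, w(18))) = 1/(-84 - 2*(-4 + 3*18²)) = 1/(-84 - 2*(-4 + 3*324)) = 1/(-84 - 2*(-4 + 972)) = 1/(-84 - 2*968) = 1/(-84 - 1936) = 1/(-2020) = -1/2020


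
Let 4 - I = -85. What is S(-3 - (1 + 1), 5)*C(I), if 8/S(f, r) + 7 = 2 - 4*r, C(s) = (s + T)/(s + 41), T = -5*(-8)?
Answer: -516/1625 ≈ -0.31754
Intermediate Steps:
I = 89 (I = 4 - 1*(-85) = 4 + 85 = 89)
T = 40
C(s) = (40 + s)/(41 + s) (C(s) = (s + 40)/(s + 41) = (40 + s)/(41 + s))
S(f, r) = 8/(-5 - 4*r) (S(f, r) = 8/(-7 + (2 - 4*r)) = 8/(-5 - 4*r))
S(-3 - (1 + 1), 5)*C(I) = (-8/(5 + 4*5))*((40 + 89)/(41 + 89)) = (-8/(5 + 20))*(129/130) = (-8/25)*((1/130)*129) = -8*1/25*(129/130) = -8/25*129/130 = -516/1625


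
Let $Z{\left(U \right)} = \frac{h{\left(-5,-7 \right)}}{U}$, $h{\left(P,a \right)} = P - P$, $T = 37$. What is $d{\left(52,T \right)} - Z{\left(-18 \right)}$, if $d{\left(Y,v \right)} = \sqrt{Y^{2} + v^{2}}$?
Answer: $\sqrt{4073} \approx 63.82$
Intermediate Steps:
$h{\left(P,a \right)} = 0$
$Z{\left(U \right)} = 0$ ($Z{\left(U \right)} = \frac{0}{U} = 0$)
$d{\left(52,T \right)} - Z{\left(-18 \right)} = \sqrt{52^{2} + 37^{2}} - 0 = \sqrt{2704 + 1369} + 0 = \sqrt{4073} + 0 = \sqrt{4073}$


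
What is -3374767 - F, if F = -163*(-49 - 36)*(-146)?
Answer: -1351937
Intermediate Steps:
F = -2022830 (F = -163*(-85)*(-146) = 13855*(-146) = -2022830)
-3374767 - F = -3374767 - 1*(-2022830) = -3374767 + 2022830 = -1351937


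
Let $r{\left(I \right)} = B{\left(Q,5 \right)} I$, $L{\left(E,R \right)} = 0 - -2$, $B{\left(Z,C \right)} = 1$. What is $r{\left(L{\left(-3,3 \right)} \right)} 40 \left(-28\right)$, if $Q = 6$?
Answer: $-2240$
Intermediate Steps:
$L{\left(E,R \right)} = 2$ ($L{\left(E,R \right)} = 0 + 2 = 2$)
$r{\left(I \right)} = I$ ($r{\left(I \right)} = 1 I = I$)
$r{\left(L{\left(-3,3 \right)} \right)} 40 \left(-28\right) = 2 \cdot 40 \left(-28\right) = 80 \left(-28\right) = -2240$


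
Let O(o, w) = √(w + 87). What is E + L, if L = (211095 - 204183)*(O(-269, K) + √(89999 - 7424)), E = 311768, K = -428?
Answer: 311768 + 103680*√367 + 6912*I*√341 ≈ 2.298e+6 + 1.2764e+5*I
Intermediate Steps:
O(o, w) = √(87 + w)
L = 103680*√367 + 6912*I*√341 (L = (211095 - 204183)*(√(87 - 428) + √(89999 - 7424)) = 6912*(√(-341) + √82575) = 6912*(I*√341 + 15*√367) = 6912*(15*√367 + I*√341) = 103680*√367 + 6912*I*√341 ≈ 1.9862e+6 + 1.2764e+5*I)
E + L = 311768 + (103680*√367 + 6912*I*√341) = 311768 + 103680*√367 + 6912*I*√341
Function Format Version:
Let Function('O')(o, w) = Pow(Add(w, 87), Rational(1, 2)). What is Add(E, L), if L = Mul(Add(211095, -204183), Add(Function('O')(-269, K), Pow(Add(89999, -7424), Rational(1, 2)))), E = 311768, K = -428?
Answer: Add(311768, Mul(103680, Pow(367, Rational(1, 2))), Mul(6912, I, Pow(341, Rational(1, 2)))) ≈ Add(2.2980e+6, Mul(1.2764e+5, I))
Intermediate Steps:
Function('O')(o, w) = Pow(Add(87, w), Rational(1, 2))
L = Add(Mul(103680, Pow(367, Rational(1, 2))), Mul(6912, I, Pow(341, Rational(1, 2)))) (L = Mul(Add(211095, -204183), Add(Pow(Add(87, -428), Rational(1, 2)), Pow(Add(89999, -7424), Rational(1, 2)))) = Mul(6912, Add(Pow(-341, Rational(1, 2)), Pow(82575, Rational(1, 2)))) = Mul(6912, Add(Mul(I, Pow(341, Rational(1, 2))), Mul(15, Pow(367, Rational(1, 2))))) = Mul(6912, Add(Mul(15, Pow(367, Rational(1, 2))), Mul(I, Pow(341, Rational(1, 2))))) = Add(Mul(103680, Pow(367, Rational(1, 2))), Mul(6912, I, Pow(341, Rational(1, 2)))) ≈ Add(1.9862e+6, Mul(1.2764e+5, I)))
Add(E, L) = Add(311768, Add(Mul(103680, Pow(367, Rational(1, 2))), Mul(6912, I, Pow(341, Rational(1, 2))))) = Add(311768, Mul(103680, Pow(367, Rational(1, 2))), Mul(6912, I, Pow(341, Rational(1, 2))))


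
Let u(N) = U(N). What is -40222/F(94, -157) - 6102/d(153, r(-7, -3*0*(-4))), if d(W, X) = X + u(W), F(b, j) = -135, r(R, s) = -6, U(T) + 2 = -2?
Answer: 122599/135 ≈ 908.14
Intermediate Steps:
U(T) = -4 (U(T) = -2 - 2 = -4)
u(N) = -4
d(W, X) = -4 + X (d(W, X) = X - 4 = -4 + X)
-40222/F(94, -157) - 6102/d(153, r(-7, -3*0*(-4))) = -40222/(-135) - 6102/(-4 - 6) = -40222*(-1/135) - 6102/(-10) = 40222/135 - 6102*(-⅒) = 40222/135 + 3051/5 = 122599/135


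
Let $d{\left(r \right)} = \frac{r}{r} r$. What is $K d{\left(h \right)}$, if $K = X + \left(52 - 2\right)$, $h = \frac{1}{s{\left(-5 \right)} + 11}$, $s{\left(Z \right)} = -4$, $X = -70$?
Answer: $- \frac{20}{7} \approx -2.8571$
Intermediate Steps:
$h = \frac{1}{7}$ ($h = \frac{1}{-4 + 11} = \frac{1}{7} \approx 0.14286$)
$d{\left(r \right)} = r$ ($d{\left(r \right)} = 1 r = r$)
$K = -20$ ($K = -70 + \left(52 - 2\right) = -70 + 50 = -20$)
$K d{\left(h \right)} = \left(-20\right) \frac{1}{7} = - \frac{20}{7}$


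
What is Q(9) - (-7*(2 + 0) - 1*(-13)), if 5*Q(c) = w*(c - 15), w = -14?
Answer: 89/5 ≈ 17.800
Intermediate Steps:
Q(c) = 42 - 14*c/5 (Q(c) = (-14*(c - 15))/5 = (-14*(-15 + c))/5 = (210 - 14*c)/5 = 42 - 14*c/5)
Q(9) - (-7*(2 + 0) - 1*(-13)) = (42 - 14/5*9) - (-7*(2 + 0) - 1*(-13)) = (42 - 126/5) - (-7*2 + 13) = 84/5 - (-14 + 13) = 84/5 - 1*(-1) = 84/5 + 1 = 89/5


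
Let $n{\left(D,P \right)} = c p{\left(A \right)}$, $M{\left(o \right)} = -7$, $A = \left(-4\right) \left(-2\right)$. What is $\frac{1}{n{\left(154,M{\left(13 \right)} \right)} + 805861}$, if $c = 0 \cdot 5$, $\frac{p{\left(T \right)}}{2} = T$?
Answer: $\frac{1}{805861} \approx 1.2409 \cdot 10^{-6}$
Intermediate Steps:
$A = 8$
$p{\left(T \right)} = 2 T$
$c = 0$
$n{\left(D,P \right)} = 0$ ($n{\left(D,P \right)} = 0 \cdot 2 \cdot 8 = 0 \cdot 16 = 0$)
$\frac{1}{n{\left(154,M{\left(13 \right)} \right)} + 805861} = \frac{1}{0 + 805861} = \frac{1}{805861}$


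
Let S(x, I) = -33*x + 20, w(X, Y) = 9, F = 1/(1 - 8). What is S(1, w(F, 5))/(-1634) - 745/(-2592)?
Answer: 625513/2117664 ≈ 0.29538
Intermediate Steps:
F = -⅐ (F = 1/(-7) = -⅐ ≈ -0.14286)
S(x, I) = 20 - 33*x
S(1, w(F, 5))/(-1634) - 745/(-2592) = (20 - 33*1)/(-1634) - 745/(-2592) = (20 - 33)*(-1/1634) - 745*(-1/2592) = -13*(-1/1634) + 745/2592 = 13/1634 + 745/2592 = 625513/2117664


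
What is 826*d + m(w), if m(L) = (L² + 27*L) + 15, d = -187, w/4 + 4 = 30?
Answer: -140823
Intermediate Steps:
w = 104 (w = -16 + 4*30 = -16 + 120 = 104)
m(L) = 15 + L² + 27*L
826*d + m(w) = 826*(-187) + (15 + 104² + 27*104) = -154462 + (15 + 10816 + 2808) = -154462 + 13639 = -140823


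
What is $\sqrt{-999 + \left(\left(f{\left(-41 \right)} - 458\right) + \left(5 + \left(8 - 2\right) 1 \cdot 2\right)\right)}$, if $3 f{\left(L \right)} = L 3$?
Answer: $i \sqrt{1481} \approx 38.484 i$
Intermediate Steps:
$f{\left(L \right)} = L$ ($f{\left(L \right)} = \frac{L 3}{3} = \frac{3 L}{3} = L$)
$\sqrt{-999 + \left(\left(f{\left(-41 \right)} - 458\right) + \left(5 + \left(8 - 2\right) 1 \cdot 2\right)\right)} = \sqrt{-999 + \left(\left(-41 - 458\right) + \left(5 + \left(8 - 2\right) 1 \cdot 2\right)\right)} = \sqrt{-999 - \left(494 - \left(8 - 2\right) 2\right)} = \sqrt{-999 + \left(-499 + \left(5 + 6 \cdot 2\right)\right)} = \sqrt{-999 + \left(-499 + \left(5 + 12\right)\right)} = \sqrt{-999 + \left(-499 + 17\right)} = \sqrt{-999 - 482} = \sqrt{-1481} = i \sqrt{1481}$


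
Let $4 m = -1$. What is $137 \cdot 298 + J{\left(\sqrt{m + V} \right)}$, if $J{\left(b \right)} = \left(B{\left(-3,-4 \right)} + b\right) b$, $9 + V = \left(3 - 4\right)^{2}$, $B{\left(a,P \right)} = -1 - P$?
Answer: $\frac{163271}{4} + \frac{3 i \sqrt{33}}{2} \approx 40818.0 + 8.6168 i$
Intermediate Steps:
$m = - \frac{1}{4}$ ($m = \frac{1}{4} \left(-1\right) = - \frac{1}{4} \approx -0.25$)
$V = -8$ ($V = -9 + \left(3 - 4\right)^{2} = -9 + \left(-1\right)^{2} = -9 + 1 = -8$)
$J{\left(b \right)} = b \left(3 + b\right)$ ($J{\left(b \right)} = \left(\left(-1 - -4\right) + b\right) b = \left(\left(-1 + 4\right) + b\right) b = \left(3 + b\right) b = b \left(3 + b\right)$)
$137 \cdot 298 + J{\left(\sqrt{m + V} \right)} = 137 \cdot 298 + \sqrt{- \frac{1}{4} - 8} \left(3 + \sqrt{- \frac{1}{4} - 8}\right) = 40826 + \sqrt{- \frac{33}{4}} \left(3 + \sqrt{- \frac{33}{4}}\right) = 40826 + \frac{i \sqrt{33}}{2} \left(3 + \frac{i \sqrt{33}}{2}\right) = 40826 + \frac{i \sqrt{33} \left(3 + \frac{i \sqrt{33}}{2}\right)}{2}$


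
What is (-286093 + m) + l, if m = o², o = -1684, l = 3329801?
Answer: 5879564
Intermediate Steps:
m = 2835856 (m = (-1684)² = 2835856)
(-286093 + m) + l = (-286093 + 2835856) + 3329801 = 2549763 + 3329801 = 5879564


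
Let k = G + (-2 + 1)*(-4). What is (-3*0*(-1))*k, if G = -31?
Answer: 0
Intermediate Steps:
k = -27 (k = -31 + (-2 + 1)*(-4) = -31 - 1*(-4) = -31 + 4 = -27)
(-3*0*(-1))*k = (-3*0*(-1))*(-27) = (0*(-1))*(-27) = 0*(-27) = 0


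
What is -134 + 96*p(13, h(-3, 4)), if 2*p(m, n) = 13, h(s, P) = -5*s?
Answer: 490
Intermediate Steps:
p(m, n) = 13/2 (p(m, n) = (1/2)*13 = 13/2)
-134 + 96*p(13, h(-3, 4)) = -134 + 96*(13/2) = -134 + 624 = 490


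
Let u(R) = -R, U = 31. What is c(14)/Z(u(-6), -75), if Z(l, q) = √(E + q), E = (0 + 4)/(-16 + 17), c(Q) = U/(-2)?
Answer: 31*I*√71/142 ≈ 1.8395*I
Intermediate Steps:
c(Q) = -31/2 (c(Q) = 31/(-2) = 31*(-½) = -31/2)
E = 4 (E = 4/1 = 4*1 = 4)
Z(l, q) = √(4 + q)
c(14)/Z(u(-6), -75) = -31/(2*√(4 - 75)) = -31*(-I*√71/71)/2 = -(-31)*I*√71/142 = 31*I*√71/142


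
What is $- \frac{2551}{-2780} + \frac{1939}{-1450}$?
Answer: $- \frac{169147}{403100} \approx -0.41962$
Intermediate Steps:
$- \frac{2551}{-2780} + \frac{1939}{-1450} = \left(-2551\right) \left(- \frac{1}{2780}\right) + 1939 \left(- \frac{1}{1450}\right) = \frac{2551}{2780} - \frac{1939}{1450} = - \frac{169147}{403100}$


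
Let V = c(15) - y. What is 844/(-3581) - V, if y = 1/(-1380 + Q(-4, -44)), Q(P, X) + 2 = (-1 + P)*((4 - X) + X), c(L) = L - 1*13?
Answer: -11227993/5020562 ≈ -2.2364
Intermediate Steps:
c(L) = -13 + L (c(L) = L - 13 = -13 + L)
Q(P, X) = -6 + 4*P (Q(P, X) = -2 + (-1 + P)*((4 - X) + X) = -2 + (-1 + P)*4 = -2 + (-4 + 4*P) = -6 + 4*P)
y = -1/1402 (y = 1/(-1380 + (-6 + 4*(-4))) = 1/(-1380 + (-6 - 16)) = 1/(-1380 - 22) = 1/(-1402) = -1/1402 ≈ -0.00071327)
V = 2805/1402 (V = (-13 + 15) - 1*(-1/1402) = 2 + 1/1402 = 2805/1402 ≈ 2.0007)
844/(-3581) - V = 844/(-3581) - 1*2805/1402 = 844*(-1/3581) - 2805/1402 = -844/3581 - 2805/1402 = -11227993/5020562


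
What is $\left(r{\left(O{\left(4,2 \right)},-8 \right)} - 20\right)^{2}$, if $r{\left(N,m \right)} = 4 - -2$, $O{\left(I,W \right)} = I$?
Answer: $196$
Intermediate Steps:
$r{\left(N,m \right)} = 6$ ($r{\left(N,m \right)} = 4 + 2 = 6$)
$\left(r{\left(O{\left(4,2 \right)},-8 \right)} - 20\right)^{2} = \left(6 - 20\right)^{2} = \left(-14\right)^{2} = 196$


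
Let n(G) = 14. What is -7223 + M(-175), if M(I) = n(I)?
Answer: -7209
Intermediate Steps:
M(I) = 14
-7223 + M(-175) = -7223 + 14 = -7209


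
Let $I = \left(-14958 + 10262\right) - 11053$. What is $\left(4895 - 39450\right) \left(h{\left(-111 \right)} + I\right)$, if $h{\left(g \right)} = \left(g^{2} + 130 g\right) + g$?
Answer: $620918795$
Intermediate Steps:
$h{\left(g \right)} = g^{2} + 131 g$
$I = -15749$ ($I = -4696 - 11053 = -15749$)
$\left(4895 - 39450\right) \left(h{\left(-111 \right)} + I\right) = \left(4895 - 39450\right) \left(- 111 \left(131 - 111\right) - 15749\right) = - 34555 \left(\left(-111\right) 20 - 15749\right) = - 34555 \left(-2220 - 15749\right) = \left(-34555\right) \left(-17969\right) = 620918795$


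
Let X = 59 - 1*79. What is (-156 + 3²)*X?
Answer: 2940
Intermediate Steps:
X = -20 (X = 59 - 79 = -20)
(-156 + 3²)*X = (-156 + 3²)*(-20) = (-156 + 9)*(-20) = -147*(-20) = 2940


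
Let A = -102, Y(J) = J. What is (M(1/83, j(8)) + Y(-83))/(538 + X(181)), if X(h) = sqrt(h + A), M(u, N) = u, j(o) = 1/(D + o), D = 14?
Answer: -1235248/8005765 + 2296*sqrt(79)/8005765 ≈ -0.15175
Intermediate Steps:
j(o) = 1/(14 + o)
X(h) = sqrt(-102 + h) (X(h) = sqrt(h - 102) = sqrt(-102 + h))
(M(1/83, j(8)) + Y(-83))/(538 + X(181)) = (1/83 - 83)/(538 + sqrt(-102 + 181)) = (1/83 - 83)/(538 + sqrt(79)) = -6888/(83*(538 + sqrt(79)))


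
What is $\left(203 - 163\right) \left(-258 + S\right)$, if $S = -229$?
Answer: $-19480$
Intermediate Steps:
$\left(203 - 163\right) \left(-258 + S\right) = \left(203 - 163\right) \left(-258 - 229\right) = \left(203 - 163\right) \left(-487\right) = 40 \left(-487\right) = -19480$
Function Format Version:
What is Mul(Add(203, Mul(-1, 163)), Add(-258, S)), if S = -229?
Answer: -19480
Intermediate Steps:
Mul(Add(203, Mul(-1, 163)), Add(-258, S)) = Mul(Add(203, Mul(-1, 163)), Add(-258, -229)) = Mul(Add(203, -163), -487) = Mul(40, -487) = -19480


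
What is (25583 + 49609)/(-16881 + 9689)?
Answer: -9399/899 ≈ -10.455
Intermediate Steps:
(25583 + 49609)/(-16881 + 9689) = 75192/(-7192) = 75192*(-1/7192) = -9399/899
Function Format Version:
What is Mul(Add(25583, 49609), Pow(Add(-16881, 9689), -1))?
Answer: Rational(-9399, 899) ≈ -10.455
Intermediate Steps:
Mul(Add(25583, 49609), Pow(Add(-16881, 9689), -1)) = Mul(75192, Pow(-7192, -1)) = Mul(75192, Rational(-1, 7192)) = Rational(-9399, 899)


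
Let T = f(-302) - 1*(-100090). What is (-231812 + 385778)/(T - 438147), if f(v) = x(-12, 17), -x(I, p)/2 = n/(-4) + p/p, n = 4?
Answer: -153966/338057 ≈ -0.45544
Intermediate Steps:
x(I, p) = 0 (x(I, p) = -2*(4/(-4) + p/p) = -2*(4*(-1/4) + 1) = -2*(-1 + 1) = -2*0 = 0)
f(v) = 0
T = 100090 (T = 0 - 1*(-100090) = 0 + 100090 = 100090)
(-231812 + 385778)/(T - 438147) = (-231812 + 385778)/(100090 - 438147) = 153966/(-338057) = 153966*(-1/338057) = -153966/338057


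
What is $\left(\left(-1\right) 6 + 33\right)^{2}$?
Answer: $729$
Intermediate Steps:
$\left(\left(-1\right) 6 + 33\right)^{2} = \left(-6 + 33\right)^{2} = 27^{2} = 729$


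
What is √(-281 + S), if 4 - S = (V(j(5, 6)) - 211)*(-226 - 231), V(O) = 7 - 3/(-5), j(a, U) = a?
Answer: I*√2330770/5 ≈ 305.34*I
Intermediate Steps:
V(O) = 38/5 (V(O) = 7 - 3*(-1)/5 = 7 - 1*(-⅗) = 7 + ⅗ = 38/5)
S = -464749/5 (S = 4 - (38/5 - 211)*(-226 - 231) = 4 - (-1017)*(-457)/5 = 4 - 1*464769/5 = 4 - 464769/5 = -464749/5 ≈ -92950.)
√(-281 + S) = √(-281 - 464749/5) = √(-466154/5) = I*√2330770/5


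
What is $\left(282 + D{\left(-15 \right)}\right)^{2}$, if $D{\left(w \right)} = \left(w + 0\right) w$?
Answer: $257049$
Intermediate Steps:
$D{\left(w \right)} = w^{2}$ ($D{\left(w \right)} = w w = w^{2}$)
$\left(282 + D{\left(-15 \right)}\right)^{2} = \left(282 + \left(-15\right)^{2}\right)^{2} = \left(282 + 225\right)^{2} = 507^{2} = 257049$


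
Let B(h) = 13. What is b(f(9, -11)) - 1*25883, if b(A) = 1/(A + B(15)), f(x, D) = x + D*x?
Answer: -1992992/77 ≈ -25883.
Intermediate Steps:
b(A) = 1/(13 + A) (b(A) = 1/(A + 13) = 1/(13 + A))
b(f(9, -11)) - 1*25883 = 1/(13 + 9*(1 - 11)) - 1*25883 = 1/(13 + 9*(-10)) - 25883 = 1/(13 - 90) - 25883 = 1/(-77) - 25883 = -1/77 - 25883 = -1992992/77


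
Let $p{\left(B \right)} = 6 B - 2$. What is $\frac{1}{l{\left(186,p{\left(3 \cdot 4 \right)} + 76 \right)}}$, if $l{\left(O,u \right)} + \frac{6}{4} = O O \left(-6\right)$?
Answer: $- \frac{2}{415155} \approx -4.8175 \cdot 10^{-6}$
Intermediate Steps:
$p{\left(B \right)} = -2 + 6 B$
$l{\left(O,u \right)} = - \frac{3}{2} - 6 O^{2}$ ($l{\left(O,u \right)} = - \frac{3}{2} + O O \left(-6\right) = - \frac{3}{2} + O^{2} \left(-6\right) = - \frac{3}{2} - 6 O^{2}$)
$\frac{1}{l{\left(186,p{\left(3 \cdot 4 \right)} + 76 \right)}} = \frac{1}{- \frac{3}{2} - 6 \cdot 186^{2}} = \frac{1}{- \frac{3}{2} - 207576} = \frac{1}{- \frac{415155}{2}} = - \frac{2}{415155}$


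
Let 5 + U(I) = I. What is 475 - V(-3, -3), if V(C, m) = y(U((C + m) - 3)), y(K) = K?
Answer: 489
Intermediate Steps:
U(I) = -5 + I
V(C, m) = -8 + C + m (V(C, m) = -5 + ((C + m) - 3) = -5 + (-3 + C + m) = -8 + C + m)
475 - V(-3, -3) = 475 - (-8 - 3 - 3) = 475 - 1*(-14) = 475 + 14 = 489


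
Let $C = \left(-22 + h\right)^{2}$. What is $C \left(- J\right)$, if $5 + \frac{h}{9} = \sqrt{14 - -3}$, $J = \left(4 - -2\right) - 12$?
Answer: $35196 - 7236 \sqrt{17} \approx 5361.2$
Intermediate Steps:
$J = -6$ ($J = \left(4 + 2\right) - 12 = 6 - 12 = -6$)
$h = -45 + 9 \sqrt{17}$ ($h = -45 + 9 \sqrt{14 - -3} = -45 + 9 \sqrt{14 + \left(-3 + 6\right)} = -45 + 9 \sqrt{14 + 3} = -45 + 9 \sqrt{17} \approx -7.8921$)
$C = \left(-67 + 9 \sqrt{17}\right)^{2}$ ($C = \left(-22 - \left(45 - 9 \sqrt{17}\right)\right)^{2} = \left(-67 + 9 \sqrt{17}\right)^{2} \approx 893.53$)
$C \left(- J\right) = \left(5866 - 1206 \sqrt{17}\right) \left(\left(-1\right) \left(-6\right)\right) = \left(5866 - 1206 \sqrt{17}\right) 6 = 35196 - 7236 \sqrt{17}$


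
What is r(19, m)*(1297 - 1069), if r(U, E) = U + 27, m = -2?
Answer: 10488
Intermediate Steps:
r(U, E) = 27 + U
r(19, m)*(1297 - 1069) = (27 + 19)*(1297 - 1069) = 46*228 = 10488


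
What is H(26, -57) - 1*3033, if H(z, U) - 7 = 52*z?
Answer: -1674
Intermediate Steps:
H(z, U) = 7 + 52*z
H(26, -57) - 1*3033 = (7 + 52*26) - 1*3033 = (7 + 1352) - 3033 = 1359 - 3033 = -1674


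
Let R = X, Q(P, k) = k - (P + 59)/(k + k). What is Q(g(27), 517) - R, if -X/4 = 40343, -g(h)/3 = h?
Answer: 7608784/47 ≈ 1.6189e+5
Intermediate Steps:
g(h) = -3*h
Q(P, k) = k - (59 + P)/(2*k)
X = -161372 (X = -4*40343 = -161372)
R = -161372
Q(g(27), 517) - R = (½)*(-59 - (-3)*27 + 2*517²)/517 - 1*(-161372) = (½)*(1/517)*(-59 - 1*(-81) + 2*267289) + 161372 = (½)*(1/517)*(-59 + 81 + 534578) + 161372 = (½)*(1/517)*534600 + 161372 = 24300/47 + 161372 = 7608784/47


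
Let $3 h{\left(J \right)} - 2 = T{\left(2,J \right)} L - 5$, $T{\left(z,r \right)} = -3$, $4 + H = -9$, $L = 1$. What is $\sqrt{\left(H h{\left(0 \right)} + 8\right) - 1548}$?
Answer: $i \sqrt{1514} \approx 38.91 i$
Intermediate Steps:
$H = -13$ ($H = -4 - 9 = -13$)
$h{\left(J \right)} = -2$ ($h{\left(J \right)} = \frac{2}{3} + \frac{\left(-3\right) 1 - 5}{3} = \frac{2}{3} + \frac{-3 - 5}{3} = \frac{2}{3} + \frac{1}{3} \left(-8\right) = \frac{2}{3} - \frac{8}{3} = -2$)
$\sqrt{\left(H h{\left(0 \right)} + 8\right) - 1548} = \sqrt{\left(\left(-13\right) \left(-2\right) + 8\right) - 1548} = \sqrt{\left(26 + 8\right) - 1548} = \sqrt{34 - 1548} = \sqrt{-1514} = i \sqrt{1514}$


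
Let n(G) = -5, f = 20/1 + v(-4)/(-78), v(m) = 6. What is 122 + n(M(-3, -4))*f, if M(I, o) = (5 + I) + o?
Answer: 291/13 ≈ 22.385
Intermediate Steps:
M(I, o) = 5 + I + o
f = 259/13 (f = 20/1 + 6/(-78) = 20*1 + 6*(-1/78) = 20 - 1/13 = 259/13 ≈ 19.923)
122 + n(M(-3, -4))*f = 122 - 5*259/13 = 122 - 1295/13 = 291/13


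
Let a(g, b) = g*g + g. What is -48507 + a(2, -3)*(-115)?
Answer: -49197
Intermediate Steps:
a(g, b) = g + g² (a(g, b) = g² + g = g + g²)
-48507 + a(2, -3)*(-115) = -48507 + (2*(1 + 2))*(-115) = -48507 + (2*3)*(-115) = -48507 + 6*(-115) = -48507 - 690 = -49197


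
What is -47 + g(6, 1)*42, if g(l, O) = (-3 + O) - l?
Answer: -383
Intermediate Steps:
g(l, O) = -3 + O - l
-47 + g(6, 1)*42 = -47 + (-3 + 1 - 1*6)*42 = -47 + (-3 + 1 - 6)*42 = -47 - 8*42 = -47 - 336 = -383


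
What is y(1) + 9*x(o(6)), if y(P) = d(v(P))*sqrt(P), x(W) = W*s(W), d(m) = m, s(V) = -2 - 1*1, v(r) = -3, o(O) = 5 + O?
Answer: -300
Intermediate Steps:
s(V) = -3 (s(V) = -2 - 1 = -3)
x(W) = -3*W (x(W) = W*(-3) = -3*W)
y(P) = -3*sqrt(P)
y(1) + 9*x(o(6)) = -3*sqrt(1) + 9*(-3*(5 + 6)) = -3*1 + 9*(-3*11) = -3 + 9*(-33) = -3 - 297 = -300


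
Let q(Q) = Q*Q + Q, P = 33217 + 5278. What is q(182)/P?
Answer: 33306/38495 ≈ 0.86520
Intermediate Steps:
P = 38495
q(Q) = Q + Q**2 (q(Q) = Q**2 + Q = Q + Q**2)
q(182)/P = (182*(1 + 182))/38495 = (182*183)*(1/38495) = 33306*(1/38495) = 33306/38495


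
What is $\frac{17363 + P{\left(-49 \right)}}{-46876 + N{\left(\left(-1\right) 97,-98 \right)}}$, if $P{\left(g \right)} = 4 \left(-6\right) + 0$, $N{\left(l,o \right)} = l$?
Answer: $- \frac{17339}{46973} \approx -0.36913$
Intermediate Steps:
$P{\left(g \right)} = -24$ ($P{\left(g \right)} = -24 + 0 = -24$)
$\frac{17363 + P{\left(-49 \right)}}{-46876 + N{\left(\left(-1\right) 97,-98 \right)}} = \frac{17363 - 24}{-46876 - 97} = \frac{17339}{-46876 - 97} = \frac{17339}{-46973} = 17339 \left(- \frac{1}{46973}\right) = - \frac{17339}{46973}$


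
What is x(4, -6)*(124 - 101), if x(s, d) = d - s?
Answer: -230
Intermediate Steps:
x(4, -6)*(124 - 101) = (-6 - 1*4)*(124 - 101) = (-6 - 4)*23 = -10*23 = -230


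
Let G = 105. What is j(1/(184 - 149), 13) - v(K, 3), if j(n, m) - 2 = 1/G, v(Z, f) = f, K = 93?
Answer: -104/105 ≈ -0.99048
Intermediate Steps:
j(n, m) = 211/105 (j(n, m) = 2 + 1/105 = 211/105)
j(1/(184 - 149), 13) - v(K, 3) = 211/105 - 1*3 = 211/105 - 3 = -104/105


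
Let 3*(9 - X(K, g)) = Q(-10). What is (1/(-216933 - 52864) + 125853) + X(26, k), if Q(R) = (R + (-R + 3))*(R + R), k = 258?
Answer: 33962585953/269797 ≈ 1.2588e+5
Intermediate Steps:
Q(R) = 6*R (Q(R) = (R + (3 - R))*(2*R) = 3*(2*R) = 6*R)
X(K, g) = 29 (X(K, g) = 9 - 2*(-10) = 9 - 1/3*(-60) = 9 + 20 = 29)
(1/(-216933 - 52864) + 125853) + X(26, k) = (1/(-216933 - 52864) + 125853) + 29 = (1/(-269797) + 125853) + 29 = (-1/269797 + 125853) + 29 = 33954761840/269797 + 29 = 33962585953/269797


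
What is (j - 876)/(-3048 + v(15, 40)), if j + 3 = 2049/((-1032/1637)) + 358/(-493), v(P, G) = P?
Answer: 233467841/171457512 ≈ 1.3617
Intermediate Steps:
j = -551840931/169592 (j = -3 + (2049/((-1032/1637)) + 358/(-493)) = -3 + (2049/((-1032*1/1637)) + 358*(-1/493)) = -3 + (2049/(-1032/1637) - 358/493) = -3 + (2049*(-1637/1032) - 358/493) = -3 + (-1118071/344 - 358/493) = -3 - 551332155/169592 = -551840931/169592 ≈ -3253.9)
(j - 876)/(-3048 + v(15, 40)) = (-551840931/169592 - 876)/(-3048 + 15) = -700403523/169592/(-3033) = -700403523/169592*(-1/3033) = 233467841/171457512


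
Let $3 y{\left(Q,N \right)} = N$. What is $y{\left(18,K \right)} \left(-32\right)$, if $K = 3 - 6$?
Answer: $32$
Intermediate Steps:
$K = -3$ ($K = 3 - 6 = -3$)
$y{\left(Q,N \right)} = \frac{N}{3}$
$y{\left(18,K \right)} \left(-32\right) = \frac{1}{3} \left(-3\right) \left(-32\right) = \left(-1\right) \left(-32\right) = 32$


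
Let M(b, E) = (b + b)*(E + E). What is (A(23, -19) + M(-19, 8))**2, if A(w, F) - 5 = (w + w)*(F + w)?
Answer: 175561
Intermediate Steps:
A(w, F) = 5 + 2*w*(F + w) (A(w, F) = 5 + (w + w)*(F + w) = 5 + (2*w)*(F + w) = 5 + 2*w*(F + w))
M(b, E) = 4*E*b (M(b, E) = (2*b)*(2*E) = 4*E*b)
(A(23, -19) + M(-19, 8))**2 = ((5 + 2*23**2 + 2*(-19)*23) + 4*8*(-19))**2 = ((5 + 2*529 - 874) - 608)**2 = ((5 + 1058 - 874) - 608)**2 = (189 - 608)**2 = (-419)**2 = 175561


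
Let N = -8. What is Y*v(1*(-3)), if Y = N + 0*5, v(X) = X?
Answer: 24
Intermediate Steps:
Y = -8 (Y = -8 + 0*5 = -8 + 0 = -8)
Y*v(1*(-3)) = -8*(-3) = 24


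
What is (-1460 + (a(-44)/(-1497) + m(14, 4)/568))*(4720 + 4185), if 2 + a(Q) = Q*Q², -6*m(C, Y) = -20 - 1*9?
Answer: -21248029514465/1700592 ≈ -1.2494e+7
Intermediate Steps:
m(C, Y) = 29/6 (m(C, Y) = -(-20 - 1*9)/6 = -(-20 - 9)/6 = -⅙*(-29) = 29/6)
a(Q) = -2 + Q³ (a(Q) = -2 + Q*Q² = -2 + Q³)
(-1460 + (a(-44)/(-1497) + m(14, 4)/568))*(4720 + 4185) = (-1460 + ((-2 + (-44)³)/(-1497) + (29/6)/568))*(4720 + 4185) = (-1460 + ((-2 - 85184)*(-1/1497) + (29/6)*(1/568)))*8905 = (-1460 + (-85186*(-1/1497) + 29/3408))*8905 = (-1460 + (85186/1497 + 29/3408))*8905 = (-1460 + 96785767/1700592)*8905 = -2386078553/1700592*8905 = -21248029514465/1700592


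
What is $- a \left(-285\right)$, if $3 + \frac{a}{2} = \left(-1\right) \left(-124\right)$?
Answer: $68970$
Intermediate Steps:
$a = 242$ ($a = -6 + 2 \left(\left(-1\right) \left(-124\right)\right) = -6 + 2 \cdot 124 = -6 + 248 = 242$)
$- a \left(-285\right) = - 242 \left(-285\right) = \left(-1\right) \left(-68970\right) = 68970$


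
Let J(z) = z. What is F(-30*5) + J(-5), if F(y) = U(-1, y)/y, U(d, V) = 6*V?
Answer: 1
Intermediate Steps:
F(y) = 6 (F(y) = (6*y)/y = 6)
F(-30*5) + J(-5) = 6 - 5 = 1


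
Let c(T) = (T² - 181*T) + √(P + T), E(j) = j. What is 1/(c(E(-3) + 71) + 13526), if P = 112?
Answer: 2921/17064392 - 3*√5/17064392 ≈ 0.00017078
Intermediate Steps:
c(T) = T² + √(112 + T) - 181*T (c(T) = (T² - 181*T) + √(112 + T) = T² + √(112 + T) - 181*T)
1/(c(E(-3) + 71) + 13526) = 1/(((-3 + 71)² + √(112 + (-3 + 71)) - 181*(-3 + 71)) + 13526) = 1/((68² + √(112 + 68) - 181*68) + 13526) = 1/((4624 + √180 - 12308) + 13526) = 1/((4624 + 6*√5 - 12308) + 13526) = 1/((-7684 + 6*√5) + 13526) = 1/(5842 + 6*√5)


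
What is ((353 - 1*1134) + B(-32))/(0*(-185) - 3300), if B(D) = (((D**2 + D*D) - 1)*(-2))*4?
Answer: 5719/1100 ≈ 5.1991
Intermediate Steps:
B(D) = 8 - 16*D**2 (B(D) = (((D**2 + D**2) - 1)*(-2))*4 = ((2*D**2 - 1)*(-2))*4 = ((-1 + 2*D**2)*(-2))*4 = (2 - 4*D**2)*4 = 8 - 16*D**2)
((353 - 1*1134) + B(-32))/(0*(-185) - 3300) = ((353 - 1*1134) + (8 - 16*(-32)**2))/(0*(-185) - 3300) = ((353 - 1134) + (8 - 16*1024))/(0 - 3300) = (-781 + (8 - 16384))/(-3300) = (-781 - 16376)*(-1/3300) = -17157*(-1/3300) = 5719/1100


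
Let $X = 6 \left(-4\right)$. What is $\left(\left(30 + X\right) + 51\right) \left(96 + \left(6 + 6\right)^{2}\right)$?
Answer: $13680$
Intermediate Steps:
$X = -24$
$\left(\left(30 + X\right) + 51\right) \left(96 + \left(6 + 6\right)^{2}\right) = \left(\left(30 - 24\right) + 51\right) \left(96 + \left(6 + 6\right)^{2}\right) = \left(6 + 51\right) \left(96 + 12^{2}\right) = 57 \left(96 + 144\right) = 57 \cdot 240 = 13680$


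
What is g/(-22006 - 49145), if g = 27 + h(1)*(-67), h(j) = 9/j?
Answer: 192/23717 ≈ 0.0080955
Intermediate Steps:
g = -576 (g = 27 + (9/1)*(-67) = 27 + (9*1)*(-67) = 27 + 9*(-67) = 27 - 603 = -576)
g/(-22006 - 49145) = -576/(-22006 - 49145) = -576/(-71151) = -576*(-1/71151) = 192/23717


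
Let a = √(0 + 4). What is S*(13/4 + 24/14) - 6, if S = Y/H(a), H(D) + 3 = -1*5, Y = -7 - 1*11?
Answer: 579/112 ≈ 5.1696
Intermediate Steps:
Y = -18 (Y = -7 - 11 = -18)
a = 2 (a = √4 = 2)
H(D) = -8 (H(D) = -3 - 1*5 = -3 - 5 = -8)
S = 9/4 (S = -18/(-8) = -18*(-⅛) = 9/4 ≈ 2.2500)
S*(13/4 + 24/14) - 6 = 9*(13/4 + 24/14)/4 - 6 = 9*(13*(¼) + 24*(1/14))/4 - 6 = 9*(13/4 + 12/7)/4 - 6 = (9/4)*(139/28) - 6 = 1251/112 - 6 = 579/112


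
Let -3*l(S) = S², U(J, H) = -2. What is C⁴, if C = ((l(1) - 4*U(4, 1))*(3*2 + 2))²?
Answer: 1313840315232157696/6561 ≈ 2.0025e+14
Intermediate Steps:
l(S) = -S²/3
C = 33856/9 (C = ((-⅓*1² - 4*(-2))*(3*2 + 2))² = ((-⅓*1 + 8)*(6 + 2))² = ((-⅓ + 8)*8)² = ((23/3)*8)² = (184/3)² = 33856/9 ≈ 3761.8)
C⁴ = (33856/9)⁴ = 1313840315232157696/6561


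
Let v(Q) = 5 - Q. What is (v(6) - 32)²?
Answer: 1089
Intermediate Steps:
(v(6) - 32)² = ((5 - 1*6) - 32)² = ((5 - 6) - 32)² = (-1 - 32)² = (-33)² = 1089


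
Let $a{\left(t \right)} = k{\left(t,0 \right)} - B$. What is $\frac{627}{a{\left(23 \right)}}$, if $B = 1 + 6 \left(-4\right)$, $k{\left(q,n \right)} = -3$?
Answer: $\frac{627}{20} \approx 31.35$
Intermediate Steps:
$B = -23$ ($B = 1 - 24 = -23$)
$a{\left(t \right)} = 20$ ($a{\left(t \right)} = -3 - -23 = -3 + 23 = 20$)
$\frac{627}{a{\left(23 \right)}} = \frac{627}{20}$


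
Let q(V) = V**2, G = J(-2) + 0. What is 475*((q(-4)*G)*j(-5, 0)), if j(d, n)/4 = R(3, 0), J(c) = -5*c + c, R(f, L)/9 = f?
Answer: 6566400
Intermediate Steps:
R(f, L) = 9*f
J(c) = -4*c
G = 8 (G = -4*(-2) + 0 = 8 + 0 = 8)
j(d, n) = 108 (j(d, n) = 4*(9*3) = 4*27 = 108)
475*((q(-4)*G)*j(-5, 0)) = 475*(((-4)**2*8)*108) = 475*((16*8)*108) = 475*(128*108) = 475*13824 = 6566400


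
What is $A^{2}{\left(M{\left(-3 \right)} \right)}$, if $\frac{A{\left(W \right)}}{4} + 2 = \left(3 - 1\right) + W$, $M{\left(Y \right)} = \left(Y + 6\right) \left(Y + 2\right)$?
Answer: $144$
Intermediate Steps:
$M{\left(Y \right)} = \left(2 + Y\right) \left(6 + Y\right)$ ($M{\left(Y \right)} = \left(6 + Y\right) \left(2 + Y\right) = \left(2 + Y\right) \left(6 + Y\right)$)
$A{\left(W \right)} = 4 W$ ($A{\left(W \right)} = -8 + 4 \left(\left(3 - 1\right) + W\right) = -8 + 4 \left(2 + W\right) = -8 + \left(8 + 4 W\right) = 4 W$)
$A^{2}{\left(M{\left(-3 \right)} \right)} = \left(4 \left(12 + \left(-3\right)^{2} + 8 \left(-3\right)\right)\right)^{2} = \left(4 \left(12 + 9 - 24\right)\right)^{2} = \left(4 \left(-3\right)\right)^{2} = \left(-12\right)^{2} = 144$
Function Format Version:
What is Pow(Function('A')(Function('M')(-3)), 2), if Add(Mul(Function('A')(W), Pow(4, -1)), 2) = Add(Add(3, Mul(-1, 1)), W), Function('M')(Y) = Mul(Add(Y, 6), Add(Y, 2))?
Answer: 144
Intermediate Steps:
Function('M')(Y) = Mul(Add(2, Y), Add(6, Y)) (Function('M')(Y) = Mul(Add(6, Y), Add(2, Y)) = Mul(Add(2, Y), Add(6, Y)))
Function('A')(W) = Mul(4, W) (Function('A')(W) = Add(-8, Mul(4, Add(Add(3, Mul(-1, 1)), W))) = Add(-8, Mul(4, Add(Add(3, -1), W))) = Add(-8, Mul(4, Add(2, W))) = Add(-8, Add(8, Mul(4, W))) = Mul(4, W))
Pow(Function('A')(Function('M')(-3)), 2) = Pow(Mul(4, Add(12, Pow(-3, 2), Mul(8, -3))), 2) = Pow(Mul(4, Add(12, 9, -24)), 2) = Pow(Mul(4, -3), 2) = Pow(-12, 2) = 144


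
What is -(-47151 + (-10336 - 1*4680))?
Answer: 62167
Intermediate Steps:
-(-47151 + (-10336 - 1*4680)) = -(-47151 + (-10336 - 4680)) = -(-47151 - 15016) = -1*(-62167) = 62167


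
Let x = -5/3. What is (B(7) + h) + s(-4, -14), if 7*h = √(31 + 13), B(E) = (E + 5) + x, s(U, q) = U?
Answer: 19/3 + 2*√11/7 ≈ 7.2809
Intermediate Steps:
x = -5/3 (x = -5*⅓ = -5/3 ≈ -1.6667)
B(E) = 10/3 + E (B(E) = (E + 5) - 5/3 = (5 + E) - 5/3 = 10/3 + E)
h = 2*√11/7 (h = √(31 + 13)/7 = √44/7 = (2*√11)/7 = 2*√11/7 ≈ 0.94761)
(B(7) + h) + s(-4, -14) = ((10/3 + 7) + 2*√11/7) - 4 = (31/3 + 2*√11/7) - 4 = 19/3 + 2*√11/7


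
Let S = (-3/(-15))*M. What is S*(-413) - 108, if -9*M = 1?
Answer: -4447/45 ≈ -98.822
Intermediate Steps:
M = -⅑ (M = -⅑*1 = -⅑ ≈ -0.11111)
S = -1/45 (S = -3/(-15)*(-⅑) = -3*(-1/15)*(-⅑) = (⅕)*(-⅑) = -1/45 ≈ -0.022222)
S*(-413) - 108 = -1/45*(-413) - 108 = 413/45 - 108 = -4447/45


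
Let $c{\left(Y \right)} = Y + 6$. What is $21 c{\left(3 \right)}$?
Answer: $189$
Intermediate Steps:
$c{\left(Y \right)} = 6 + Y$
$21 c{\left(3 \right)} = 21 \left(6 + 3\right) = 21 \cdot 9 = 189$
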